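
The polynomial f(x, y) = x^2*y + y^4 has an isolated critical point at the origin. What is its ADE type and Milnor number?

Type D_{5}, Milnor number mu = 5.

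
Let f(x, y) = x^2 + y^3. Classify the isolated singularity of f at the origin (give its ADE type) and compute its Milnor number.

Type A2, Milnor number mu = 2.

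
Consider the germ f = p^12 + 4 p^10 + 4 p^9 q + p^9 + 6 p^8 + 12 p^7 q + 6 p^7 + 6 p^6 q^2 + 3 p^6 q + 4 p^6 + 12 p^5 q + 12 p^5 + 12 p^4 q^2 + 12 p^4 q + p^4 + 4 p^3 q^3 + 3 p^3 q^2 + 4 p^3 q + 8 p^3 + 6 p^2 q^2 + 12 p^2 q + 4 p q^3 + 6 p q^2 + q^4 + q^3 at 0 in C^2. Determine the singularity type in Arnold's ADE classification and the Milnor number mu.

Type E_6, Milnor number mu = 6.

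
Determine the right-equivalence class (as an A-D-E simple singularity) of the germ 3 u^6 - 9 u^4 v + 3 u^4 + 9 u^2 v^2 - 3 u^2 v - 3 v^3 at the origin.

The Hessian of f at 0 has rank 0. Corank 2; j^3 = -3*v*(u^2 + v^2) splits into three distinct lines over C (the quadratic factor has nonzero discriminant), so D_4.

D4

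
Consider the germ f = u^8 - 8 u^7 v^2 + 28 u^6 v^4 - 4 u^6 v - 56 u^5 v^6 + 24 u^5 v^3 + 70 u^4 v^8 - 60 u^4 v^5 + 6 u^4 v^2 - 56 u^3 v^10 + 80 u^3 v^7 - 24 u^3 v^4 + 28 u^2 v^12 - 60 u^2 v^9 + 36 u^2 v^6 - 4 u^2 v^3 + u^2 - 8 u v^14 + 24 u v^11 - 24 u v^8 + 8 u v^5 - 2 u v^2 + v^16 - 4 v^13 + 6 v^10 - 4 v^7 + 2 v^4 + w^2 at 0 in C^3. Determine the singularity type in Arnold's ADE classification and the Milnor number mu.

Type A_3, Milnor number mu = 3.

The Hessian of f at 0 is [[2, 0, 0], [0, 0, 0], [0, 0, 2]] with rank 2, so corank 1. A Groebner basis of the Jacobian ideal J(f) in C{u,v,w} is {u^2, u*v, -u + v^2, w}; counting standard monomials gives mu = 3. Corank 1: A-series; mu = 3 gives A_3.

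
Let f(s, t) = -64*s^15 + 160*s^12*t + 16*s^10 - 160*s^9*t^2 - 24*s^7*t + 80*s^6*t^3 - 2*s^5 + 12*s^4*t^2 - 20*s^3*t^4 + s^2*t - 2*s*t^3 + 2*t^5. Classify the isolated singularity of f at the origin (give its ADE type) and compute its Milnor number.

Type D_{6}, Milnor number mu = 6.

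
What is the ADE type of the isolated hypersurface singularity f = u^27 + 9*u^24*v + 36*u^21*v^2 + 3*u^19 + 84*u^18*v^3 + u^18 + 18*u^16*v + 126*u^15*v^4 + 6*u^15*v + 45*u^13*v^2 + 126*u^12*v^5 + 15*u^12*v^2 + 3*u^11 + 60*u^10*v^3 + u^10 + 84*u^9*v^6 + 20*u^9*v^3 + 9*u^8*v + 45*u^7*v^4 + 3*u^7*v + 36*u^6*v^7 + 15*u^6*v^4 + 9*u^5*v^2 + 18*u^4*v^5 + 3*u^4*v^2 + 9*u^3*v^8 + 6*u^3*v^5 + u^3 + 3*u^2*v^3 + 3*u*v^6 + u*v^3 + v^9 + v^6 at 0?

E7

The Hessian of f at 0 has rank 0. Corank 2; j^3 = u^3 is a perfect cube, so E-series; the 4-jet and mu = 7 give E_7.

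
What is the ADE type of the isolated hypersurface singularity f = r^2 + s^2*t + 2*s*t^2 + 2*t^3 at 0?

D_4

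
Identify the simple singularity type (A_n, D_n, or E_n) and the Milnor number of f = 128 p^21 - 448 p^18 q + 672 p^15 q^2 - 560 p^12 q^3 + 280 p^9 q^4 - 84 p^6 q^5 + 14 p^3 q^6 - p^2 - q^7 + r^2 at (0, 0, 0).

Type A_{6}, Milnor number mu = 6.

The Hessian of f at 0 is [[-2, 0, 0], [0, 0, 0], [0, 0, 2]] with rank 2, so corank 1. A Groebner basis of the Jacobian ideal J(f) in C{p,q,r} is {q^6, p, r}; counting standard monomials gives mu = 6. Corank 1: A-series; mu = 6 gives A_6.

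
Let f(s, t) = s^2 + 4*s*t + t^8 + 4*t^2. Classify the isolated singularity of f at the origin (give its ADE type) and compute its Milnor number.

Type A_{7}, Milnor number mu = 7.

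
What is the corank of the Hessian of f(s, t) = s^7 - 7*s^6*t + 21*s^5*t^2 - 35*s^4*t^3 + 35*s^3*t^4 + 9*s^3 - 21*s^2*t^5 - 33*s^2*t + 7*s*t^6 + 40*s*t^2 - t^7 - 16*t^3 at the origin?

2

Hessian at 0 has rank 0.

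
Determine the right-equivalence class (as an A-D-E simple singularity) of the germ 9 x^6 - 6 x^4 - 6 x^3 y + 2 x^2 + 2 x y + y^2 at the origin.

A_1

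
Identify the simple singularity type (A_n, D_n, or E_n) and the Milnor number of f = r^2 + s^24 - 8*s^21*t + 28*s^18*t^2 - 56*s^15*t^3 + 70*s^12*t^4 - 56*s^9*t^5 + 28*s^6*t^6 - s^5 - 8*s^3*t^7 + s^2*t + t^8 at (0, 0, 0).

Type D_{9}, Milnor number mu = 9.

The Hessian of f at 0 is [[0, 0, 0], [0, 0, 0], [0, 0, 2]] with rank 1, so corank 2. A Groebner basis of the Jacobian ideal J(f) in C{s,t,r} is {s^2/8 + t^7, s^3, s*t, r}; counting standard monomials gives mu = 9. Corank 2; j^3 = s^2*t has shape L^2 M (L != M), so D-series; mu = 9 gives D_9.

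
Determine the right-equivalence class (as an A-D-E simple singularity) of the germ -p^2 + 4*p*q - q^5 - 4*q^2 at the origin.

The Hessian of f at 0 is [[-2, 4], [4, -8]] with rank 1, so corank 1. A Groebner basis of the Jacobian ideal J(f) in C{p,q} is {q^4, p - 2*q}; counting standard monomials gives mu = 4. Corank 1: A-series; mu = 4 gives A_4.

A_{4}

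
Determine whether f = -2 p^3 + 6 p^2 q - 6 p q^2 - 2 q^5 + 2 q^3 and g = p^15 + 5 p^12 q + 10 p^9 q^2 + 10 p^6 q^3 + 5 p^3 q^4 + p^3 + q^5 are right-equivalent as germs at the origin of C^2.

Yes.

The Hessian of f at 0 has rank 0. Corank 2; j^3 = -2*(p - q)^3 is a perfect cube, so E-series; the 5-jet and mu = 8 give E_8. The Hessian of g at 0 has rank 0. Corank 2; j^3 = p^3 is a perfect cube, so E-series; the 5-jet and mu = 8 give E_8. Both have type E_8, hence right-equivalent.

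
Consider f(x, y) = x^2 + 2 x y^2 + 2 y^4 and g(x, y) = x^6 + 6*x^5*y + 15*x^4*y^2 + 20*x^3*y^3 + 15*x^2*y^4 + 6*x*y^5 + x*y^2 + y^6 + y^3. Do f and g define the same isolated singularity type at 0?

No.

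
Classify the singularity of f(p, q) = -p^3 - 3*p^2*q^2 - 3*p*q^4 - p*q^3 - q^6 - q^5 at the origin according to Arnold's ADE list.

E_{7}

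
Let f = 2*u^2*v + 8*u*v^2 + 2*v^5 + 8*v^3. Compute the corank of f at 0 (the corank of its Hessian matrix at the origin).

Hessian at 0 has rank 0.

2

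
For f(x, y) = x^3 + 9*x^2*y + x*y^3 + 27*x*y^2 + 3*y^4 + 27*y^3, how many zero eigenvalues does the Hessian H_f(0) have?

2

The Hessian at 0 is [[0, 0], [0, 0]] of rank 0; hence corank 2.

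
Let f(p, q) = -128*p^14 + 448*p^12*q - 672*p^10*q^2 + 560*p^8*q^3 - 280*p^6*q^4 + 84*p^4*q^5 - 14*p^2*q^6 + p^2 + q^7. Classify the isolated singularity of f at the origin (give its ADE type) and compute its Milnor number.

Type A_6, Milnor number mu = 6.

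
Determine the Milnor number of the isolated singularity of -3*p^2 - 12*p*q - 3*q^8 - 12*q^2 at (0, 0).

The Hessian of f at 0 has rank 1. Corank 1: A-series; mu = 7 gives A_7.

7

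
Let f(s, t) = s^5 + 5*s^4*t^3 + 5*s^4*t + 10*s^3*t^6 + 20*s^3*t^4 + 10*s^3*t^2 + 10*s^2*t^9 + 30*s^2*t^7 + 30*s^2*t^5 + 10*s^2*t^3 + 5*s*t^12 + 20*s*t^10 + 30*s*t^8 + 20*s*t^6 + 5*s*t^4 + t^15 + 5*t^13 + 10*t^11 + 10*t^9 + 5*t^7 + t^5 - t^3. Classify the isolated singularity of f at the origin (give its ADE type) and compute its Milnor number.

The Hessian of f at 0 is [[0, 0], [0, 0]] with rank 0, so corank 2. A Groebner basis of the Jacobian ideal J(f) in C{s,t} is {s^4 + 4*s^3*t, t^2}; counting standard monomials gives mu = 8. Corank 2; j^3 = -t^3 is a perfect cube, so E-series; the 5-jet and mu = 8 give E_8.

Type E_8, Milnor number mu = 8.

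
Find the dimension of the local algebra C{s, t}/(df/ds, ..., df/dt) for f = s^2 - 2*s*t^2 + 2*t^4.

3

The Hessian of f at 0 has rank 1. Corank 1: A-series; mu = 3 gives A_3.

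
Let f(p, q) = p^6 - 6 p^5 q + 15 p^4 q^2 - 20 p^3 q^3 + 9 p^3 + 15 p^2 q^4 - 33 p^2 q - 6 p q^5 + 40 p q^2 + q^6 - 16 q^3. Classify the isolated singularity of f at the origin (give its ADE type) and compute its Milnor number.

Type D_7, Milnor number mu = 7.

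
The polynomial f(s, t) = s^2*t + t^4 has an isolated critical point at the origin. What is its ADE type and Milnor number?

The Hessian of f at 0 is [[0, 0], [0, 0]] with rank 0, so corank 2. A Groebner basis of the Jacobian ideal J(f) in C{s,t} is {s^3, s^2/4 + t^3, s*t}; counting standard monomials gives mu = 5. Corank 2; j^3 = s^2*t has shape L^2 M (L != M), so D-series; mu = 5 gives D_5.

Type D5, Milnor number mu = 5.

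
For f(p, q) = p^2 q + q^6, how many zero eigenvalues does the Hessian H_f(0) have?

2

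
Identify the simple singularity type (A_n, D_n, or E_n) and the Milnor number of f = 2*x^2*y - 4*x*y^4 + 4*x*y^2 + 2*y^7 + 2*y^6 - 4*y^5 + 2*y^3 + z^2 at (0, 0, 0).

The Hessian of f at 0 has rank 1. Corank 2; j^3 = 2*y*(x + y)^2 has shape L^2 M (L != M), so D-series; mu = 7 gives D_7.

Type D_{7}, Milnor number mu = 7.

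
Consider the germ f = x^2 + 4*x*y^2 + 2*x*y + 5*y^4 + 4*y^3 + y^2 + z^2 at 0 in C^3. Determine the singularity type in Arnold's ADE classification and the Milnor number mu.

Type A3, Milnor number mu = 3.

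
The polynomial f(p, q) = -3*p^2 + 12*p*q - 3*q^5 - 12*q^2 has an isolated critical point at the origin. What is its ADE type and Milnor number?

Type A_{4}, Milnor number mu = 4.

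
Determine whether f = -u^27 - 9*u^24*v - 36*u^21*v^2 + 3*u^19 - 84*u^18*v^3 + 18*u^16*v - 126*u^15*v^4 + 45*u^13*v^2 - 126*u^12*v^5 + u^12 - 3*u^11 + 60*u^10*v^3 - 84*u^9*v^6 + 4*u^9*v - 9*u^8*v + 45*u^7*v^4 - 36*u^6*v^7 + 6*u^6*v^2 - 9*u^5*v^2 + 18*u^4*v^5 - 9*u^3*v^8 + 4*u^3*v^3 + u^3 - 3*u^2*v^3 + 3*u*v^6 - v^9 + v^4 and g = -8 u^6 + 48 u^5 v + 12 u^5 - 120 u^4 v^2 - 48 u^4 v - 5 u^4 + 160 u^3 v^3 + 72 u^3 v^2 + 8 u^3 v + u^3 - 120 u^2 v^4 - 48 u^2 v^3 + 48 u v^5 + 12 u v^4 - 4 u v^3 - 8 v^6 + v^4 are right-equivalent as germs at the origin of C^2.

Yes.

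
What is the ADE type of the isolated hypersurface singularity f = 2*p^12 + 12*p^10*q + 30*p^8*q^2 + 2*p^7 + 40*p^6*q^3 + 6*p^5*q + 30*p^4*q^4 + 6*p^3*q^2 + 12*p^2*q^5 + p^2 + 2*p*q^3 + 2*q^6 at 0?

A_5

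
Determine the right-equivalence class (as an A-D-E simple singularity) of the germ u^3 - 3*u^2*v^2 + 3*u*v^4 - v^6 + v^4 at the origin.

E_6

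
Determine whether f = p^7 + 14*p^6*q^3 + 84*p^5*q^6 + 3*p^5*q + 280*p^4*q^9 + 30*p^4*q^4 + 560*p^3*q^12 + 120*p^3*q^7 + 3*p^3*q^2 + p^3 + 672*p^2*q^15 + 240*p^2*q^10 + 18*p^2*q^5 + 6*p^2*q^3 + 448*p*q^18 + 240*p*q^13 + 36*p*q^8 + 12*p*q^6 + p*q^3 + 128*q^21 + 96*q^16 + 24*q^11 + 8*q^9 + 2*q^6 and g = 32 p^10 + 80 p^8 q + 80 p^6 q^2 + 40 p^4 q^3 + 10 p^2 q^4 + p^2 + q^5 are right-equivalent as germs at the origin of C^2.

No.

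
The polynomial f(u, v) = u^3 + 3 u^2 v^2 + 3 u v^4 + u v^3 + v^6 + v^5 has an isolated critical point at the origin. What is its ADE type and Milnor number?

Type E7, Milnor number mu = 7.

The Hessian of f at 0 is [[0, 0], [0, 0]] with rank 0, so corank 2. A Groebner basis of the Jacobian ideal J(f) in C{u,v} is {-u^2 + v^4 - v^3/3, u^3, u^2*v + u^2/3 + v^3/9, u^2 + u*v^2 + v^3/3}; counting standard monomials gives mu = 7. Corank 2; j^3 = u^3 is a perfect cube, so E-series; the 4-jet and mu = 7 give E_7.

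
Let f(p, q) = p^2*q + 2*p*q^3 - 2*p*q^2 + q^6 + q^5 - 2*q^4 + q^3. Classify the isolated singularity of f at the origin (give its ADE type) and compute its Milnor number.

The Hessian of f at 0 is [[0, 0], [0, 0]] with rank 0, so corank 2. A Groebner basis of the Jacobian ideal J(f) in C{p,q} is {p^3 + p^2/2 - 5*p*q^2/2 - 5*p*q/2 + 2*q^2, p^2*q + p^2/6 - 11*p*q^2/6 - 7*p*q/6 + q^2, p*q + q^3 - q^2}; counting standard monomials gives mu = 7. Corank 2; j^3 = q*(p - q)^2 has shape L^2 M (L != M), so D-series; mu = 7 gives D_7.

Type D_7, Milnor number mu = 7.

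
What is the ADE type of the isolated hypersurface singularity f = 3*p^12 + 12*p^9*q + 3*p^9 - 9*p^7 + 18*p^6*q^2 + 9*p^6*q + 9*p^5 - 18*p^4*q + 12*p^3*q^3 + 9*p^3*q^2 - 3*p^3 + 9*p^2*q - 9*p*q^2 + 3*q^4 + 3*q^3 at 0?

E_6

The Hessian of f at 0 is [[0, 0], [0, 0]] with rank 0, so corank 2. A Groebner basis of the Jacobian ideal J(f) in C{p,q} is {q^3, p^2 - 2*p*q + q^2}; counting standard monomials gives mu = 6. Corank 2; j^3 = -3*(p - q)^3 is a perfect cube, so E-series; the 4-jet and mu = 6 give E_6.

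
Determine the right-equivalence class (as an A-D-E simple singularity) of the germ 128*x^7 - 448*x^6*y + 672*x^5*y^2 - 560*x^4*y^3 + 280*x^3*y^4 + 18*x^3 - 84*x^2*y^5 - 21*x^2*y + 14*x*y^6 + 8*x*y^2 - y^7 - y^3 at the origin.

The Hessian of f at 0 is [[0, 0], [0, 0]] with rank 0, so corank 2. A Groebner basis of the Jacobian ideal J(f) in C{x,y} is {2187*x*y/14 + y^6 - 729*y^2/14, x*y^2 - y^3/3, x^2 - 5*x*y/6 + y^2/6}; counting standard monomials gives mu = 8. Corank 2; j^3 = (2*x - y)*(3*x - y)^2 has shape L^2 M (L != M), so D-series; mu = 8 gives D_8.

D8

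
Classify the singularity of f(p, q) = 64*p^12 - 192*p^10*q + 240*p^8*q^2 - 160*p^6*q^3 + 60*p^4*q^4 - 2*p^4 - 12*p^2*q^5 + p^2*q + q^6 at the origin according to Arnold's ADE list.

The Hessian of f at 0 has rank 0. Corank 2; j^3 = p^2*q has shape L^2 M (L != M), so D-series; mu = 7 gives D_7.

D_7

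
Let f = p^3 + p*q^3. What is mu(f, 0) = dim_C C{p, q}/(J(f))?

7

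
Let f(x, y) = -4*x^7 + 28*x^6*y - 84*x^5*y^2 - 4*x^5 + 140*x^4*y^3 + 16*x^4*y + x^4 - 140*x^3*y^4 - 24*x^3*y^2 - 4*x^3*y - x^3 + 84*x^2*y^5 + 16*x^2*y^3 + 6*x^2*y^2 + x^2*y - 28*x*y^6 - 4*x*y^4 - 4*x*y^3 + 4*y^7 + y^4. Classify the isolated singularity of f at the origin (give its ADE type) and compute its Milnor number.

The Hessian of f at 0 has rank 0. Corank 2; j^3 = -x^2*(x - y) has shape L^2 M (L != M), so D-series; mu = 5 gives D_5.

Type D5, Milnor number mu = 5.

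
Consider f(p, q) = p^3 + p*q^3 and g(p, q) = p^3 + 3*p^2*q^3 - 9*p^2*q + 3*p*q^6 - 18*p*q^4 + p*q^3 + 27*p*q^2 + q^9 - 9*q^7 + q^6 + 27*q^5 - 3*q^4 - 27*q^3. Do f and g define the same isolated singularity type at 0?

Yes.

The Hessian of f at 0 has rank 0. Corank 2; j^3 = p^3 is a perfect cube, so E-series; the 4-jet and mu = 7 give E_7. The Hessian of g at 0 has rank 0. Corank 2; j^3 = (p - 3*q)^3 is a perfect cube, so E-series; the 4-jet and mu = 7 give E_7. Both have type E_7, hence right-equivalent.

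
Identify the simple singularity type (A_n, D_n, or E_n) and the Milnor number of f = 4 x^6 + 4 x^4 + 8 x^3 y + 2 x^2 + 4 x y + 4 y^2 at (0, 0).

Type A_{1}, Milnor number mu = 1.

The Hessian of f at 0 has rank 2. Corank 0: nondegenerate Morse point, so A_1.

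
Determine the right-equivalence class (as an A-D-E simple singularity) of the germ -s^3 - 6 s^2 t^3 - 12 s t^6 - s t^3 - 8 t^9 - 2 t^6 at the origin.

The Hessian of f at 0 has rank 0. Corank 2; j^3 = -s^3 is a perfect cube, so E-series; the 4-jet and mu = 7 give E_7.

E_{7}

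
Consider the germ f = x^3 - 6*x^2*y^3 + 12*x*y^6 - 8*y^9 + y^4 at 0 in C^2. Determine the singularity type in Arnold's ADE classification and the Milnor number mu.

Type E6, Milnor number mu = 6.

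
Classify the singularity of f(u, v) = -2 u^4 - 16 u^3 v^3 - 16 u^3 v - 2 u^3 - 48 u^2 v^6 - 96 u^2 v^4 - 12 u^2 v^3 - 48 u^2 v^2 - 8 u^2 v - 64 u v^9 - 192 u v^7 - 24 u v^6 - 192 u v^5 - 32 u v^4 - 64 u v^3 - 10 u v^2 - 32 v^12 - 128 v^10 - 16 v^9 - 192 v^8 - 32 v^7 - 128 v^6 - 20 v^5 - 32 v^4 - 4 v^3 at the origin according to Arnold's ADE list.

D_5

The Hessian of f at 0 has rank 0. Corank 2; j^3 = -2*(u + v)^2*(u + 2*v) has shape L^2 M (L != M), so D-series; mu = 5 gives D_5.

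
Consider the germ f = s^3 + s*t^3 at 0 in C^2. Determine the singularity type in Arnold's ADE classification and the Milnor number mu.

The Hessian of f at 0 is [[0, 0], [0, 0]] with rank 0, so corank 2. A Groebner basis of the Jacobian ideal J(f) in C{s,t} is {s^3, s*t^2, 3*s^2 + t^3}; counting standard monomials gives mu = 7. Corank 2; j^3 = s^3 is a perfect cube, so E-series; the 4-jet and mu = 7 give E_7.

Type E_7, Milnor number mu = 7.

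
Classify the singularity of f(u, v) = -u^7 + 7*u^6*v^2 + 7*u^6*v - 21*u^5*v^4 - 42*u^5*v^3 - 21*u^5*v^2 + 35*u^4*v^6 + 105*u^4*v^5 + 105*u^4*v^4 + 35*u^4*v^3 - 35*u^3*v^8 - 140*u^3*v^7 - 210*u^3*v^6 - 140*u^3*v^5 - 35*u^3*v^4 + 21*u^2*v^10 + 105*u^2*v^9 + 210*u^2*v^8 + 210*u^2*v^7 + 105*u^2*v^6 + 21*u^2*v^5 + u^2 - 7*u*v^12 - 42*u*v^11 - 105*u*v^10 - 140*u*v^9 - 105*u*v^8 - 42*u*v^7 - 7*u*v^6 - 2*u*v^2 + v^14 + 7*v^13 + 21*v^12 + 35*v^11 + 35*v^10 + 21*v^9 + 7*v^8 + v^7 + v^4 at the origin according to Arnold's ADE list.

A_6

The Hessian of f at 0 has rank 1. Corank 1: A-series; mu = 6 gives A_6.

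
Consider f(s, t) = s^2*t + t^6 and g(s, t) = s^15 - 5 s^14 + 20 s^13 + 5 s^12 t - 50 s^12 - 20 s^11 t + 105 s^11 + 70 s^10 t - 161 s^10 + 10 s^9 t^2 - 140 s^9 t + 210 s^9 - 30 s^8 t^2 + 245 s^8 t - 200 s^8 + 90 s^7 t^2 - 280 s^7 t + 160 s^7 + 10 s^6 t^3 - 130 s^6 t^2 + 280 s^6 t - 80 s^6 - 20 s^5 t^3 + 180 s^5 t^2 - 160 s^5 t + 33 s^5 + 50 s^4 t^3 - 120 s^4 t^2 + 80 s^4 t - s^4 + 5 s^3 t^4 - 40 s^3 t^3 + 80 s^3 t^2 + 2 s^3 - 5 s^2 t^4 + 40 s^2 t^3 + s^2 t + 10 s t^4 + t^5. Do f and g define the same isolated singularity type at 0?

No.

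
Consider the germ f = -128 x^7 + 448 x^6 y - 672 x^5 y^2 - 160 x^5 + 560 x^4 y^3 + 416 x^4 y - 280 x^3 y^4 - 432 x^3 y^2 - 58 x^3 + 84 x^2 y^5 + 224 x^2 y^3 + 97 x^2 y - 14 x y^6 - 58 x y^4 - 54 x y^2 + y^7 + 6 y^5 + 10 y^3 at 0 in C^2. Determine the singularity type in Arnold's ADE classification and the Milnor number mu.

The Hessian of f at 0 is [[0, 0], [0, 0]] with rank 0, so corank 2. A Groebner basis of the Jacobian ideal J(f) in C{x,y} is {y^3, x^2 - 6*y^2/13, x*y - 9*y^2/13}; counting standard monomials gives mu = 4. Corank 2; j^3 = -(2*x - y)*(29*x^2 - 34*x*y + 10*y^2) splits into three distinct lines over C (the quadratic factor has nonzero discriminant), so D_4.

Type D_4, Milnor number mu = 4.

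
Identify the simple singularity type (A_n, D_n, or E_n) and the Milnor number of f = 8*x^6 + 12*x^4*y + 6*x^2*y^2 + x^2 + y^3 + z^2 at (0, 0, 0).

Type A_2, Milnor number mu = 2.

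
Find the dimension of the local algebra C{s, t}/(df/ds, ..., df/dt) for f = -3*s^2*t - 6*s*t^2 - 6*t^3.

4

The Hessian of f at 0 has rank 0. Corank 2; j^3 = -3*t*(s^2 + 2*s*t + 2*t^2) splits into three distinct lines over C (the quadratic factor has nonzero discriminant), so D_4.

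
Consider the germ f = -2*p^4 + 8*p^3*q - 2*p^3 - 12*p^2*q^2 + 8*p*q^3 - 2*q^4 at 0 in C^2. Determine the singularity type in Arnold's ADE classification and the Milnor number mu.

The Hessian of f at 0 has rank 0. Corank 2; j^3 = -2*p^3 is a perfect cube, so E-series; the 4-jet and mu = 6 give E_6.

Type E_{6}, Milnor number mu = 6.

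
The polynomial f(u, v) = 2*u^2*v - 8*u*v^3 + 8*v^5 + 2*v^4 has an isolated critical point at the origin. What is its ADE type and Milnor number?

The Hessian of f at 0 has rank 0. Corank 2; j^3 = 2*u^2*v has shape L^2 M (L != M), so D-series; mu = 5 gives D_5.

Type D5, Milnor number mu = 5.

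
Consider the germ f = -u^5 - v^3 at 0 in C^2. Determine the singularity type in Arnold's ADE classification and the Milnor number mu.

The Hessian of f at 0 has rank 0. Corank 2; j^3 = -v^3 is a perfect cube, so E-series; the 5-jet and mu = 8 give E_8.

Type E8, Milnor number mu = 8.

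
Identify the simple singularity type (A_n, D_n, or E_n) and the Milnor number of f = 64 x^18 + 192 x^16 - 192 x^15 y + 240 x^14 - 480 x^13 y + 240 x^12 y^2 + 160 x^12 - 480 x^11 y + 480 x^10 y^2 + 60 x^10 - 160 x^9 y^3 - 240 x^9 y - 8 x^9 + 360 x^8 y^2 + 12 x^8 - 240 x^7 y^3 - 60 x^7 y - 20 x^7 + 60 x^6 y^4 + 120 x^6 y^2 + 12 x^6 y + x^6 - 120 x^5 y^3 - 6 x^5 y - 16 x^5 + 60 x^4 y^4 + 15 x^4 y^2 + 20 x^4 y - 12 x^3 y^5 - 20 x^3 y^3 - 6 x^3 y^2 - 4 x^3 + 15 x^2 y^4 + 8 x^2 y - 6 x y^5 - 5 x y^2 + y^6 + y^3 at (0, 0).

The Hessian of f at 0 is [[0, 0], [0, 0]] with rank 0, so corank 2. A Groebner basis of the Jacobian ideal J(f) in C{x,y} is {-16*x^2 + 24*x*y + y^4 - 8*y^2, x^3 - 2*x^2 + 2*x*y - y^3/8 - y^2/2, x^2*y - 8*x^2/3 + 8*x*y/3 - y^3/4 - 2*y^2/3, -8*x^2/3 + x*y^2 + 8*x*y/3 - y^3/2 - 2*y^2/3}; counting standard monomials gives mu = 7. Corank 2; j^3 = -(x - y)*(2*x - y)^2 has shape L^2 M (L != M), so D-series; mu = 7 gives D_7.

Type D_{7}, Milnor number mu = 7.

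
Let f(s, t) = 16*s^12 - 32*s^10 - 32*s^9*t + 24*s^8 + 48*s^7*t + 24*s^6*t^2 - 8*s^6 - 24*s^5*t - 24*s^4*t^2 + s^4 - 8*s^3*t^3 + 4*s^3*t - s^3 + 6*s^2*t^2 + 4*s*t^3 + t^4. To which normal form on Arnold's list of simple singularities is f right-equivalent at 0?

E_6

The Hessian of f at 0 has rank 0. Corank 2; j^3 = -s^3 is a perfect cube, so E-series; the 4-jet and mu = 6 give E_6.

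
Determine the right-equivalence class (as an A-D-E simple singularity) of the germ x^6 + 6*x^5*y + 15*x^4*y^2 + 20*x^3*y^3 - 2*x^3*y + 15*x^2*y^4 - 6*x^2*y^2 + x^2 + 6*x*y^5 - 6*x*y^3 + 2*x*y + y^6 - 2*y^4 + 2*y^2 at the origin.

The Hessian of f at 0 has rank 2. Corank 0: nondegenerate Morse point, so A_1.

A1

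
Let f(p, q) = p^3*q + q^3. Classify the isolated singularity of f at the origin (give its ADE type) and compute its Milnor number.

Type E_7, Milnor number mu = 7.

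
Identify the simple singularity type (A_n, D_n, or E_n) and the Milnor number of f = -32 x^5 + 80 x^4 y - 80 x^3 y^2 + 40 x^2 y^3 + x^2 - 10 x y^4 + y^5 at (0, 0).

Type A_4, Milnor number mu = 4.

The Hessian of f at 0 is [[2, 0], [0, 0]] with rank 1, so corank 1. A Groebner basis of the Jacobian ideal J(f) in C{x,y} is {y^4, x}; counting standard monomials gives mu = 4. Corank 1: A-series; mu = 4 gives A_4.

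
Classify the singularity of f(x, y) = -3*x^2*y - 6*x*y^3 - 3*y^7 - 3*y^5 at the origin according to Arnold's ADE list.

The Hessian of f at 0 has rank 0. Corank 2; j^3 = -3*x^2*y has shape L^2 M (L != M), so D-series; mu = 8 gives D_8.

D8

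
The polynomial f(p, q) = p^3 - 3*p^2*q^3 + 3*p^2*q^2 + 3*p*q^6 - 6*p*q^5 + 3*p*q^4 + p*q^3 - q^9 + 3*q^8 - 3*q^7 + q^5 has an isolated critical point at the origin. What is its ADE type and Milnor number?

Type E_7, Milnor number mu = 7.

The Hessian of f at 0 has rank 0. Corank 2; j^3 = p^3 is a perfect cube, so E-series; the 4-jet and mu = 7 give E_7.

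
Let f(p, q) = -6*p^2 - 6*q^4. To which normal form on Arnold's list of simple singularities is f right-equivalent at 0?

A3

The Hessian of f at 0 has rank 1. Corank 1: A-series; mu = 3 gives A_3.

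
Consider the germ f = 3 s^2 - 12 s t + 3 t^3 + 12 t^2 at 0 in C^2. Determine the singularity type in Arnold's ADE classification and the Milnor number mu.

The Hessian of f at 0 has rank 1. Corank 1: A-series; mu = 2 gives A_2.

Type A2, Milnor number mu = 2.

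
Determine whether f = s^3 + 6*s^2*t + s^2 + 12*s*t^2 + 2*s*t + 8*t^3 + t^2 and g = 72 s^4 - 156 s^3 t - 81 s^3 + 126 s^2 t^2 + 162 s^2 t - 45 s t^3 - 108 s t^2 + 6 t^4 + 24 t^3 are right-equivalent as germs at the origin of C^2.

The Hessian of f at 0 has rank 1. Corank 1: A-series; mu = 2 gives A_2. The Hessian of g at 0 has rank 0. Corank 2; j^3 = -3*(3*s - 2*t)^3 is a perfect cube, so E-series; the 4-jet and mu = 7 give E_7. f is A_2 but g is E_7, hence not right-equivalent.

No.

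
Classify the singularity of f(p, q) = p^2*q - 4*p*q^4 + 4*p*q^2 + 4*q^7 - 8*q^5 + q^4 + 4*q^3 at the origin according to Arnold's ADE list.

D_5

The Hessian of f at 0 has rank 0. Corank 2; j^3 = q*(p + 2*q)^2 has shape L^2 M (L != M), so D-series; mu = 5 gives D_5.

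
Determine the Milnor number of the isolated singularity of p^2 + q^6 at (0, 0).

The Hessian of f at 0 is [[2, 0], [0, 0]] with rank 1, so corank 1. A Groebner basis of the Jacobian ideal J(f) in C{p,q} is {q^5, p}; counting standard monomials gives mu = 5. Corank 1: A-series; mu = 5 gives A_5.

5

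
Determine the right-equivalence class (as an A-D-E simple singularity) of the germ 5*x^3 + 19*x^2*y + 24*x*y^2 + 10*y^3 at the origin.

The Hessian of f at 0 is [[0, 0], [0, 0]] with rank 0, so corank 2. A Groebner basis of the Jacobian ideal J(f) in C{x,y} is {y^3, x^2 - 6*y^2, x*y + 3*y^2}; counting standard monomials gives mu = 4. Corank 2; j^3 = (x + y)*(5*x^2 + 14*x*y + 10*y^2) splits into three distinct lines over C (the quadratic factor has nonzero discriminant), so D_4.

D_{4}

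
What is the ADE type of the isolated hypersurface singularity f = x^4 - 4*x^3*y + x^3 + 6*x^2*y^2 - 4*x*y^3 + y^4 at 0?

E_{6}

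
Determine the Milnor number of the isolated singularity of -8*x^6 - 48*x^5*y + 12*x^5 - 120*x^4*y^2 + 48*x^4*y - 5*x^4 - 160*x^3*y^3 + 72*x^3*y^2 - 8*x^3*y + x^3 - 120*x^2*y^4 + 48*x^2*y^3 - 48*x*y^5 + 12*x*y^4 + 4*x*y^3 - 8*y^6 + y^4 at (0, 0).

6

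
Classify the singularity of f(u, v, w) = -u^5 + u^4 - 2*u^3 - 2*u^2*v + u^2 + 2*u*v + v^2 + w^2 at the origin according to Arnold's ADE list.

A_{4}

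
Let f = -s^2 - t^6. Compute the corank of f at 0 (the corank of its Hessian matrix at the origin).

1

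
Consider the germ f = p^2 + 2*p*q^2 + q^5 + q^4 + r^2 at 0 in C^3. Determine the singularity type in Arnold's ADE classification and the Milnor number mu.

Type A4, Milnor number mu = 4.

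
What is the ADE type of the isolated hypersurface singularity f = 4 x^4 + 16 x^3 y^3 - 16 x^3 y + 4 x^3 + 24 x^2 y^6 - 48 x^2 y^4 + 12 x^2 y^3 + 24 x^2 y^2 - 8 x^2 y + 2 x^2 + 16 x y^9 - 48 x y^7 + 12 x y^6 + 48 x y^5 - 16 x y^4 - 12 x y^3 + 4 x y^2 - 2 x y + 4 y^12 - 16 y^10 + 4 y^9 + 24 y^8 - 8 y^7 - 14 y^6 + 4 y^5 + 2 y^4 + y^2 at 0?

A_1

The Hessian of f at 0 has rank 2. Corank 0: nondegenerate Morse point, so A_1.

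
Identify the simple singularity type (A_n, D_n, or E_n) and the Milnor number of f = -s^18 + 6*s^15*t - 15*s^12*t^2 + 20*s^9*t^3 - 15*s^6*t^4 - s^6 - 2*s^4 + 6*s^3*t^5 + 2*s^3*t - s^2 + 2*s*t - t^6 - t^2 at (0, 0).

Type A5, Milnor number mu = 5.

The Hessian of f at 0 has rank 1. Corank 1: A-series; mu = 5 gives A_5.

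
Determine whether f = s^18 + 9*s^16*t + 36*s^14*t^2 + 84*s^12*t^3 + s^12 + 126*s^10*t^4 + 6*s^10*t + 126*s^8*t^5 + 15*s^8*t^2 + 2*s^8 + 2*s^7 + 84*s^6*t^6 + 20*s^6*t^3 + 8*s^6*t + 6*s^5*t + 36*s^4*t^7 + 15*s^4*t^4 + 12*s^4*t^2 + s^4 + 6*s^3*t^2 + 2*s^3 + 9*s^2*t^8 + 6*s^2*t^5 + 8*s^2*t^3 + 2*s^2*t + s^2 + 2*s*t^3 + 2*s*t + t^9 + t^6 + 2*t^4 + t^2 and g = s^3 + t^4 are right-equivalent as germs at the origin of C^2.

No.

The Hessian of f at 0 is [[2, 2], [2, 2]] with rank 1, so corank 1. A Groebner basis of the Jacobian ideal J(f) in C{s,t} is {-29*s^2/22 + s*t^3 - 13*s*t^2/8 + 51*s*t/88 - 91*s/88 - 133*t^3/88 + 19*t^2/22 - 91*t/88, 43*s^2/22 + 19*s*t^2/8 - 109*s*t/88 + 141*s/88 + t^4 + 179*t^3/88 - 35*t^2/22 + 141*t/88, s^3 + 10*s^2/11 - 3*s*t^2/2 + 39*s*t/22 - s/22 - 15*t^3/22 + 9*t^2/11 - t/22, s^2*t - 9*s^2/22 + 15*s*t^2/8 - 57*s*t/88 - 7*s/88 + 71*t^3/88 - 7*t^2/22 - 7*t/88}; counting standard monomials gives mu = 8. Corank 1: A-series; mu = 8 gives A_8. The Hessian of g at 0 is [[0, 0], [0, 0]] with rank 0, so corank 2. A Groebner basis of the Jacobian ideal J(g) in C{s,t} is {t^3, s^2}; counting standard monomials gives mu = 6. Corank 2; j^3 = s^3 is a perfect cube, so E-series; the 4-jet and mu = 6 give E_6. f is A_8 but g is E_6, hence not right-equivalent.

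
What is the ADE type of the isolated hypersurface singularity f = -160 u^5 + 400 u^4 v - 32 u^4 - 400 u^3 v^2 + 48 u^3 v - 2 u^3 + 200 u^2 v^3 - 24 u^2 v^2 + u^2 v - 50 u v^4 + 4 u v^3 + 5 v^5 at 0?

The Hessian of f at 0 has rank 0. Corank 2; j^3 = -u^2*(2*u - v) has shape L^2 M (L != M), so D-series; mu = 6 gives D_6.

D_6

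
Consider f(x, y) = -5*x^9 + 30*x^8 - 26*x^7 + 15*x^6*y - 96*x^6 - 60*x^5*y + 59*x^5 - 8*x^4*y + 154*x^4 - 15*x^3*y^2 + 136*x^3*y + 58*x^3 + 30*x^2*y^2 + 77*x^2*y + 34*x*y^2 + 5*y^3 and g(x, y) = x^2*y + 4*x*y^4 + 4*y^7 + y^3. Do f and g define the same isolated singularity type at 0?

Yes.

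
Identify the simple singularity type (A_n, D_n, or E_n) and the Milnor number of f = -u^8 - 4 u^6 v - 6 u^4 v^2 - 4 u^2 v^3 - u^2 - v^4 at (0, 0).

The Hessian of f at 0 has rank 1. Corank 1: A-series; mu = 3 gives A_3.

Type A_{3}, Milnor number mu = 3.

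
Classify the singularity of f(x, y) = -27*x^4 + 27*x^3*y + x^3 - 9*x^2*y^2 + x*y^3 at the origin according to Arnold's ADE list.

E_7

The Hessian of f at 0 is [[0, 0], [0, 0]] with rank 0, so corank 2. A Groebner basis of the Jacobian ideal J(f) in C{x,y} is {x^2/3 + y^4 + y^3/9, x^3, x^2*y - x^2/9 - y^3/27, -2*x^2/3 + x*y^2 - 2*y^3/9}; counting standard monomials gives mu = 7. Corank 2; j^3 = x^3 is a perfect cube, so E-series; the 4-jet and mu = 7 give E_7.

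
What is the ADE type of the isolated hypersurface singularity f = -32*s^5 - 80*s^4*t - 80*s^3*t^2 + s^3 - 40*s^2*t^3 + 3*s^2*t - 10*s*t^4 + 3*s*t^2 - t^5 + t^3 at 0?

E_8

The Hessian of f at 0 is [[0, 0], [0, 0]] with rank 0, so corank 2. A Groebner basis of the Jacobian ideal J(f) in C{s,t} is {t^5, s*t^3 + 7*t^4/8, s^2 + 2*s*t + t^2}; counting standard monomials gives mu = 8. Corank 2; j^3 = (s + t)^3 is a perfect cube, so E-series; the 5-jet and mu = 8 give E_8.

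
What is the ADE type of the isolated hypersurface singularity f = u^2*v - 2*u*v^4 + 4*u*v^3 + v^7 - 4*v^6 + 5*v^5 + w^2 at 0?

D_{6}

The Hessian of f at 0 has rank 1. Corank 2; j^3 = u^2*v has shape L^2 M (L != M), so D-series; mu = 6 gives D_6.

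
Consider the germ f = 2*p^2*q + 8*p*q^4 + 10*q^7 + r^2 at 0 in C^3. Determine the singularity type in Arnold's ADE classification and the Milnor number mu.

Type D_{8}, Milnor number mu = 8.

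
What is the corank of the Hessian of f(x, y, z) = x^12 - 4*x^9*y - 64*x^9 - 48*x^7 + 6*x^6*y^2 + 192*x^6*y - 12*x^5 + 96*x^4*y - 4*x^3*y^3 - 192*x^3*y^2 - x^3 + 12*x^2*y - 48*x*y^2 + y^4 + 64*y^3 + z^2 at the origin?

2

The Hessian at 0 is [[0, 0, 0], [0, 0, 0], [0, 0, 2]] of rank 1; hence corank 2.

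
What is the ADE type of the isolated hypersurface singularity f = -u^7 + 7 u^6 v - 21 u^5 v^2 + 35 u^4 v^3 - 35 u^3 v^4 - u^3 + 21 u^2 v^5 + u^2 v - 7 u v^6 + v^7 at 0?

D8

The Hessian of f at 0 has rank 0. Corank 2; j^3 = -u^2*(u - v) has shape L^2 M (L != M), so D-series; mu = 8 gives D_8.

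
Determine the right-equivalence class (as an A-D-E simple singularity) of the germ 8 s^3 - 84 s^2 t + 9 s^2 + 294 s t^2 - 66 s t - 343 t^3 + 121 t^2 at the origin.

The Hessian of f at 0 has rank 1. Corank 1: A-series; mu = 2 gives A_2.

A_2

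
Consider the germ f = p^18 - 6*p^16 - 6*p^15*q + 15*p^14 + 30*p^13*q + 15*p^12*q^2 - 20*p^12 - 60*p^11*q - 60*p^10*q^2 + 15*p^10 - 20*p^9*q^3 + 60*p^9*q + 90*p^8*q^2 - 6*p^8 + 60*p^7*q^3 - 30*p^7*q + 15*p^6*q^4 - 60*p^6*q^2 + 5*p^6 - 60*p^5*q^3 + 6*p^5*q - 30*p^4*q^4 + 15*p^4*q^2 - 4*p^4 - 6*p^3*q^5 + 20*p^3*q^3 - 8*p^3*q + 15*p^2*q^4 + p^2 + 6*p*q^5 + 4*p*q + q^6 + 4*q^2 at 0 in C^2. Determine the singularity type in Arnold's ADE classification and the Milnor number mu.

The Hessian of f at 0 is [[2, 4], [4, 8]] with rank 1, so corank 1. A Groebner basis of the Jacobian ideal J(f) in C{p,q} is {p*q^2 - p/8 - q/4, p/16 + q^3 + q/8, p^2 + 4*p*q + 4*q^2}; counting standard monomials gives mu = 5. Corank 1: A-series; mu = 5 gives A_5.

Type A_{5}, Milnor number mu = 5.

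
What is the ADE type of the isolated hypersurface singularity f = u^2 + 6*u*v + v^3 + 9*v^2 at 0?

A_{2}

The Hessian of f at 0 is [[2, 6], [6, 18]] with rank 1, so corank 1. A Groebner basis of the Jacobian ideal J(f) in C{u,v} is {v^2, u + 3*v}; counting standard monomials gives mu = 2. Corank 1: A-series; mu = 2 gives A_2.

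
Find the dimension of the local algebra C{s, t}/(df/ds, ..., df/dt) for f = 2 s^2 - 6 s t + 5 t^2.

1

The Hessian of f at 0 is [[4, -6], [-6, 10]] with rank 2, so corank 0. A Groebner basis of the Jacobian ideal J(f) in C{s,t} is {s, t}; counting standard monomials gives mu = 1. Corank 0: nondegenerate Morse point, so A_1.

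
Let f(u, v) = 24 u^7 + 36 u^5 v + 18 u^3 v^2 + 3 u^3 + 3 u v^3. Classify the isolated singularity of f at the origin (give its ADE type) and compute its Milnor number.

The Hessian of f at 0 is [[0, 0], [0, 0]] with rank 0, so corank 2. A Groebner basis of the Jacobian ideal J(f) in C{u,v} is {u^3, u*v^2, 3*u^2 + v^3}; counting standard monomials gives mu = 7. Corank 2; j^3 = 3*u^3 is a perfect cube, so E-series; the 4-jet and mu = 7 give E_7.

Type E_{7}, Milnor number mu = 7.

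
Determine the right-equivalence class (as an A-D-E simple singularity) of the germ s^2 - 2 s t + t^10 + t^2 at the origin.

A_9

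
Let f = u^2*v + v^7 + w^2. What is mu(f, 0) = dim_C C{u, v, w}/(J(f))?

The Hessian of f at 0 has rank 1. Corank 2; j^3 = u^2*v has shape L^2 M (L != M), so D-series; mu = 8 gives D_8.

8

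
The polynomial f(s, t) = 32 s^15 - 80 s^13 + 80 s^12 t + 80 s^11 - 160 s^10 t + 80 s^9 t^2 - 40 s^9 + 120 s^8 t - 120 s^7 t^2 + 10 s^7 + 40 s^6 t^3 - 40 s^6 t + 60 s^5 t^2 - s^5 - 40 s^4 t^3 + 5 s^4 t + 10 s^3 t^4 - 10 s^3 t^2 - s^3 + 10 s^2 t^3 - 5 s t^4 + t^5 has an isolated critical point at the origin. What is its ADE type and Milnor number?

The Hessian of f at 0 has rank 0. Corank 2; j^3 = -s^3 is a perfect cube, so E-series; the 5-jet and mu = 8 give E_8.

Type E_8, Milnor number mu = 8.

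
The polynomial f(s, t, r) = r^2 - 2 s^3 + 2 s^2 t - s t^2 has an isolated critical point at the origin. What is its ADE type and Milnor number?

The Hessian of f at 0 is [[0, 0, 0], [0, 0, 0], [0, 0, 2]] with rank 1, so corank 2. A Groebner basis of the Jacobian ideal J(f) in C{s,t,r} is {t^3, s^2 + t^2/2, s*t + t^2/2, r}; counting standard monomials gives mu = 4. Corank 2; j^3 = -s*(2*s^2 - 2*s*t + t^2) splits into three distinct lines over C (the quadratic factor has nonzero discriminant), so D_4.

Type D_4, Milnor number mu = 4.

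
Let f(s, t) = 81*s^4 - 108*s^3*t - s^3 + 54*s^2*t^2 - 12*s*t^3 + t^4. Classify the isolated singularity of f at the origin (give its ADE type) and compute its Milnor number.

Type E_{6}, Milnor number mu = 6.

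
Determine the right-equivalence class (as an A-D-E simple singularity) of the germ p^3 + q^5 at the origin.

E_{8}

The Hessian of f at 0 is [[0, 0], [0, 0]] with rank 0, so corank 2. A Groebner basis of the Jacobian ideal J(f) in C{p,q} is {q^4, p^2}; counting standard monomials gives mu = 8. Corank 2; j^3 = p^3 is a perfect cube, so E-series; the 5-jet and mu = 8 give E_8.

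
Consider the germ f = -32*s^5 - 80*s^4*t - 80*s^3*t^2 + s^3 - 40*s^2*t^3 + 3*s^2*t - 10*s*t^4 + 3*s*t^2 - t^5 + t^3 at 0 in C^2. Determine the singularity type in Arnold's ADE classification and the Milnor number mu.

The Hessian of f at 0 is [[0, 0], [0, 0]] with rank 0, so corank 2. A Groebner basis of the Jacobian ideal J(f) in C{s,t} is {t^5, s*t^3 + 7*t^4/8, s^2 + 2*s*t + t^2}; counting standard monomials gives mu = 8. Corank 2; j^3 = (s + t)^3 is a perfect cube, so E-series; the 5-jet and mu = 8 give E_8.

Type E_{8}, Milnor number mu = 8.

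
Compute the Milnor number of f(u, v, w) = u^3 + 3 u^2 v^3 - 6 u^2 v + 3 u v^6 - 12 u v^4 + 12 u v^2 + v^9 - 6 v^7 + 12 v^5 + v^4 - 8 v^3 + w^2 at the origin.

6

The Hessian of f at 0 has rank 1. Corank 2; j^3 = (u - 2*v)^3 is a perfect cube, so E-series; the 4-jet and mu = 6 give E_6.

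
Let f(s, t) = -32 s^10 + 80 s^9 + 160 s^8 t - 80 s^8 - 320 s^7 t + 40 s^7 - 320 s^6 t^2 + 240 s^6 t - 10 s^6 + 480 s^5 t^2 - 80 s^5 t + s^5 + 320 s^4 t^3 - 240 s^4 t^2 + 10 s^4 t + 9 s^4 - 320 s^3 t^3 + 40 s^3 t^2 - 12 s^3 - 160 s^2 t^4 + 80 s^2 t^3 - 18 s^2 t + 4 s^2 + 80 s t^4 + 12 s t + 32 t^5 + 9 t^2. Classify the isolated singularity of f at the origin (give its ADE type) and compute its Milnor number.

Type A_{4}, Milnor number mu = 4.

The Hessian of f at 0 has rank 1. Corank 1: A-series; mu = 4 gives A_4.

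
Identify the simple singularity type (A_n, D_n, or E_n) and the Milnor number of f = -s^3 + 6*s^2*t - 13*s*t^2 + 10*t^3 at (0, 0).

Type D4, Milnor number mu = 4.

The Hessian of f at 0 is [[0, 0], [0, 0]] with rank 0, so corank 2. A Groebner basis of the Jacobian ideal J(f) in C{s,t} is {t^3, s^2 - 11*t^2/3, s*t - 2*t^2}; counting standard monomials gives mu = 4. Corank 2; j^3 = -(s - 2*t)*(s^2 - 4*s*t + 5*t^2) splits into three distinct lines over C (the quadratic factor has nonzero discriminant), so D_4.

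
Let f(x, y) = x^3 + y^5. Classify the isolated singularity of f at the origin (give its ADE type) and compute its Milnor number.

Type E8, Milnor number mu = 8.

The Hessian of f at 0 is [[0, 0], [0, 0]] with rank 0, so corank 2. A Groebner basis of the Jacobian ideal J(f) in C{x,y} is {y^4, x^2}; counting standard monomials gives mu = 8. Corank 2; j^3 = x^3 is a perfect cube, so E-series; the 5-jet and mu = 8 give E_8.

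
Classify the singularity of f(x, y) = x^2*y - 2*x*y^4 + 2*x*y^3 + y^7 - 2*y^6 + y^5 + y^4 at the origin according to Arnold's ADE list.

D_{5}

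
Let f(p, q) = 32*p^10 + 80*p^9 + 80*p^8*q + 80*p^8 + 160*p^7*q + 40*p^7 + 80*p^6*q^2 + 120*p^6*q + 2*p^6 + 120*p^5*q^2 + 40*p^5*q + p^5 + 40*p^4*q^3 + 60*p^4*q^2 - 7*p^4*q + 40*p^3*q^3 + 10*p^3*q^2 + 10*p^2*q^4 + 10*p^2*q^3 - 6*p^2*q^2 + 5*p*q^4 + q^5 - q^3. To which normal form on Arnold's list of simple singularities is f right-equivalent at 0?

The Hessian of f at 0 has rank 0. Corank 2; j^3 = -q^3 is a perfect cube, so E-series; the 5-jet and mu = 8 give E_8.

E_{8}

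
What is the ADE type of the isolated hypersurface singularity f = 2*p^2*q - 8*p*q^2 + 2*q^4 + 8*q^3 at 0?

D5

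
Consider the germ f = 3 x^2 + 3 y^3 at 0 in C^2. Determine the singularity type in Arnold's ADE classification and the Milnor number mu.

Type A_2, Milnor number mu = 2.

The Hessian of f at 0 has rank 1. Corank 1: A-series; mu = 2 gives A_2.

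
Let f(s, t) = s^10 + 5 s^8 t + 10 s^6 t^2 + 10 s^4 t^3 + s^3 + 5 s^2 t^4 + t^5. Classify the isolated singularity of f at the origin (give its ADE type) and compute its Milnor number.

Type E_8, Milnor number mu = 8.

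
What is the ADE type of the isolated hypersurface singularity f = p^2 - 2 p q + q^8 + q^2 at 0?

A_{7}

The Hessian of f at 0 is [[2, -2], [-2, 2]] with rank 1, so corank 1. A Groebner basis of the Jacobian ideal J(f) in C{p,q} is {q^7, p - q}; counting standard monomials gives mu = 7. Corank 1: A-series; mu = 7 gives A_7.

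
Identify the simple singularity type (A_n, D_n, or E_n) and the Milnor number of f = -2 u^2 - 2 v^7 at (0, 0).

Type A_{6}, Milnor number mu = 6.

The Hessian of f at 0 has rank 1. Corank 1: A-series; mu = 6 gives A_6.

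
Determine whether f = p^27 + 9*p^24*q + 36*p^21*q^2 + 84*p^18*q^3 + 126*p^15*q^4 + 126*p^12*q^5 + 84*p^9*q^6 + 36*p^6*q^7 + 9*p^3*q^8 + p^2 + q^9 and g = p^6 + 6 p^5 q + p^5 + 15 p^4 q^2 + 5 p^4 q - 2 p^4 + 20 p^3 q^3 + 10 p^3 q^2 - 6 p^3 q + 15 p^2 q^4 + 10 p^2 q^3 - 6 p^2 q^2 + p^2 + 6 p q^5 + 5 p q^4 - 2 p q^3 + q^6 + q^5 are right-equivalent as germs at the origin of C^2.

The Hessian of f at 0 is [[2, 0], [0, 0]] with rank 1, so corank 1. A Groebner basis of the Jacobian ideal J(f) in C{p,q} is {q^8, p}; counting standard monomials gives mu = 8. Corank 1: A-series; mu = 8 gives A_8. The Hessian of g at 0 is [[2, 0], [0, 0]] with rank 1, so corank 1. A Groebner basis of the Jacobian ideal J(g) in C{p,q} is {-p + q^3, p^2, p*q}; counting standard monomials gives mu = 4. Corank 1: A-series; mu = 4 gives A_4. f is A_8 but g is A_4, hence not right-equivalent.

No.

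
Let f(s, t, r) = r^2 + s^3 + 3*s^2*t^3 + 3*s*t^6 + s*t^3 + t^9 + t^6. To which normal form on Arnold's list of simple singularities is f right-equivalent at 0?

The Hessian of f at 0 is [[0, 0, 0], [0, 0, 0], [0, 0, 2]] with rank 1, so corank 2. A Groebner basis of the Jacobian ideal J(f) in C{s,t,r} is {s^3, s*t^2, 3*s^2 + t^3, r}; counting standard monomials gives mu = 7. Corank 2; j^3 = s^3 is a perfect cube, so E-series; the 4-jet and mu = 7 give E_7.

E_{7}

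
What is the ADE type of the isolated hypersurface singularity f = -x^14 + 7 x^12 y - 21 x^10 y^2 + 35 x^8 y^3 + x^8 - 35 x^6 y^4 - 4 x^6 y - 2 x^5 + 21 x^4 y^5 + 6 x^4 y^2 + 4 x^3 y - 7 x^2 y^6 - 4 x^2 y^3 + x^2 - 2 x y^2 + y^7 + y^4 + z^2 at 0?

A6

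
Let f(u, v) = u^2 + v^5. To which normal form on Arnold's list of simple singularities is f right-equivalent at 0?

The Hessian of f at 0 has rank 1. Corank 1: A-series; mu = 4 gives A_4.

A_4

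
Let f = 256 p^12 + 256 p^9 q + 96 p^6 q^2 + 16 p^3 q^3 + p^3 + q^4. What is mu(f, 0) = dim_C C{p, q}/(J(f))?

The Hessian of f at 0 is [[0, 0], [0, 0]] with rank 0, so corank 2. A Groebner basis of the Jacobian ideal J(f) in C{p,q} is {q^3, p^2}; counting standard monomials gives mu = 6. Corank 2; j^3 = p^3 is a perfect cube, so E-series; the 4-jet and mu = 6 give E_6.

6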